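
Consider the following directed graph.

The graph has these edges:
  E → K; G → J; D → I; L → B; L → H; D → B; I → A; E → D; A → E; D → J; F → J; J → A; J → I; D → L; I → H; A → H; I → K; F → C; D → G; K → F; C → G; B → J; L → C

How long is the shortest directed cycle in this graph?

For each vertex v, BFS finds the shortest path from v back to v.
The shortest such closed walk is E → D → J → A → E, length 4.

4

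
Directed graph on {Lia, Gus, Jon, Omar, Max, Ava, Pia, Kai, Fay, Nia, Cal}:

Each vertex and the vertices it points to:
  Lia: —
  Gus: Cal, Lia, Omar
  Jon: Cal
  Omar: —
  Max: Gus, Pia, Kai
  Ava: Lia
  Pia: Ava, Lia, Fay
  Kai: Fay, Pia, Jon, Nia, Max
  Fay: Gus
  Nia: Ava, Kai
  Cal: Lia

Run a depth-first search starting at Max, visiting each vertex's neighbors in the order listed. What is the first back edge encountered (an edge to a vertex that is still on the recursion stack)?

Nia→Kai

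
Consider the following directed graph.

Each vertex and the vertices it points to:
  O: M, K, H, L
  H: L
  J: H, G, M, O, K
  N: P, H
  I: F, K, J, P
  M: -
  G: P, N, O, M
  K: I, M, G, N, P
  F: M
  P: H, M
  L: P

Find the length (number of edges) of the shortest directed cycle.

For each vertex v, BFS finds the shortest path from v back to v.
The shortest such closed walk is K → I → K, length 2.

2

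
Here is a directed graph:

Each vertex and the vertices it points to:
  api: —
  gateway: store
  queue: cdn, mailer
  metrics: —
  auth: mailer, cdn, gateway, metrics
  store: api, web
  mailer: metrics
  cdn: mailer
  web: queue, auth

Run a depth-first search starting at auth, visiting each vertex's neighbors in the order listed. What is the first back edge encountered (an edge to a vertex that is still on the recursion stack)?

DFS from auth (visiting each vertex's neighbors in the order listed); mark gray on enter, black on exit:
auth gray
  mailer gray
    metrics gray
    metrics black
  mailer black
  cdn gray
    cdn→mailer: mailer black — skip
  cdn black
  gateway gray
    store gray
      api gray
      api black
      web gray
        queue gray
          queue→cdn: cdn black — skip
          queue→mailer: mailer black — skip
        queue black
        web→auth: auth is gray → back edge
First back edge: web → auth.

web->auth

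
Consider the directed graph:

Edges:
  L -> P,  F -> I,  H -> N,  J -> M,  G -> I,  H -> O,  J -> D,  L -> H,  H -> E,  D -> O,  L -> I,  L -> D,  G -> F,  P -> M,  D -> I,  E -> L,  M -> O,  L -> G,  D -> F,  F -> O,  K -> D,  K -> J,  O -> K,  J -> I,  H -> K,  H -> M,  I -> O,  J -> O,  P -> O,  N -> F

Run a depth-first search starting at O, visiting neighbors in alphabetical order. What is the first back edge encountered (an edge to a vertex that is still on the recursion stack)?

I→O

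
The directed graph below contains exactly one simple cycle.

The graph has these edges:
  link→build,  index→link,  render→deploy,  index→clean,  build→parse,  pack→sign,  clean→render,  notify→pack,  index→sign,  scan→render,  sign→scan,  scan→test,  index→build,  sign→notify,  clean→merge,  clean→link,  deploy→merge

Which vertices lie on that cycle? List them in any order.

DFS with gray/black marking from sign:
sign gray
  scan gray
    test gray
    test black
    render gray
      deploy gray
        merge gray
        merge black
      deploy black
    render black
  scan black
  notify gray
    pack gray
      pack→sign: sign is gray → back edge
Back edge closes the cycle sign → notify → pack → sign; its vertices are {pack, sign, notify}.

pack, sign, notify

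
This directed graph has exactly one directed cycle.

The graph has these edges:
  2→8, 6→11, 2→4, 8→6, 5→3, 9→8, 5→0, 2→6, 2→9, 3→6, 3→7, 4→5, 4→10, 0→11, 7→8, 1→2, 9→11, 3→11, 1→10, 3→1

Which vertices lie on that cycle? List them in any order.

1, 2, 3, 4, 5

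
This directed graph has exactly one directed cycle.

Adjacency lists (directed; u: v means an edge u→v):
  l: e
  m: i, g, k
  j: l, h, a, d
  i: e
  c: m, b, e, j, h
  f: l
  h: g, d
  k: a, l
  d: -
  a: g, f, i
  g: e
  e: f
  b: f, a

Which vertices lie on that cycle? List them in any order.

DFS with gray/black marking from f:
f gray
  l gray
    e gray
      e→f: f is gray → back edge
Back edge closes the cycle f → l → e → f; its vertices are {e, f, l}.

e, f, l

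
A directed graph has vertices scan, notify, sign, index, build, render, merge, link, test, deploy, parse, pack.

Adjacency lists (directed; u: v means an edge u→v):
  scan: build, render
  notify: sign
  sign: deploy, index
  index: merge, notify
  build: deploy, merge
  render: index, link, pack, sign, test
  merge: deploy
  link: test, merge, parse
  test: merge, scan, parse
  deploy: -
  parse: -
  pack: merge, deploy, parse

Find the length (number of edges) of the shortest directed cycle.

For each vertex v, BFS finds the shortest path from v back to v.
The shortest such closed walk is scan → render → test → scan, length 3.

3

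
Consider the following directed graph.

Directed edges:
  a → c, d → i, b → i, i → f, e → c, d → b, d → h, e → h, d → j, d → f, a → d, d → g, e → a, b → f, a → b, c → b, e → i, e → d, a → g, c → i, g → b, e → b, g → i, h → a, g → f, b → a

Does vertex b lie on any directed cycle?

b is on a cycle iff b can reach itself via ≥1 edge.
b → a → b — yes.

Yes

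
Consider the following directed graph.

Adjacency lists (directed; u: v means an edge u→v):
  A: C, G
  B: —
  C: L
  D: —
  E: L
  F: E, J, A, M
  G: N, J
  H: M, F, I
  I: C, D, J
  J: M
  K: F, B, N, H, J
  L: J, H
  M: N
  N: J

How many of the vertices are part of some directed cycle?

A vertex is on a directed cycle iff it belongs to a strongly connected component of size ≥ 2 (or has a self-loop).
The vertices on cycles are {A, C, E, F, H, I, J, L, M, N} — 10 in total.

10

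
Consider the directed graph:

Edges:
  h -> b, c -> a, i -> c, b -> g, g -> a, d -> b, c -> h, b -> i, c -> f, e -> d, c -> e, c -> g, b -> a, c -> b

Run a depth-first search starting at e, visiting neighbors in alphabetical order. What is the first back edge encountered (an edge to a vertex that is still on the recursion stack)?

DFS from e (visiting neighbors in alphabetical order); mark gray on enter, black on exit:
e gray
  d gray
    b gray
      a gray
      a black
      g gray
        g→a: a black — skip
      g black
      i gray
        c gray
          c→a: a black — skip
          c→b: b is gray → back edge
First back edge: c → b.

c→b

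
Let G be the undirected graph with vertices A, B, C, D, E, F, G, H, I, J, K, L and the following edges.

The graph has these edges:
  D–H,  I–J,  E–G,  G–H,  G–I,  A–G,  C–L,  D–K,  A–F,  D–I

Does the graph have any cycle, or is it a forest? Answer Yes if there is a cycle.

Yes

DFS, tracking each vertex's parent; an edge to a visited non-parent vertex closes a cycle.
Start from E:
visit E (parent –)
  visit G (parent E)
    G–E: parent, skip
    visit I (parent G)
      I–G: parent, skip
      visit J (parent I)
        J–I: parent, skip
      visit D (parent I)
        D–I: parent, skip
        visit K (parent D)
          K–D: parent, skip
        visit H (parent D)
          H–D: parent, skip
          H–G: G visited and ≠ parent → cycle
Cycle: G – I – D – H – G.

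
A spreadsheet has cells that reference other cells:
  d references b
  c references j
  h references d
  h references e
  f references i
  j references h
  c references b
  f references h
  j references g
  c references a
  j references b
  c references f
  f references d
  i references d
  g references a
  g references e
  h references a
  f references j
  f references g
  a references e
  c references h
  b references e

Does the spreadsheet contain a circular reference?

No

DFS with white/gray/black marking, starting from b:
b gray
  e gray
  e black
b black
a gray
  a→e: e black — skip
a black
c gray
  j gray
    g gray
      g→a: a black — skip
      g→e: e black — skip
    g black
    h gray
      d gray
        d→b: b black — skip
      d black
      h→e: e black — skip
      h→a: a black — skip
    h black
    j→b: b black — skip
  j black
  f gray
    f→g: g black — skip
    f→d: d black — skip
    i gray
      i→d: d black — skip
    i black
    f→h: h black — skip
    f→j: j black — skip
  f black
  c→b: b black — skip
  c→a: a black — skip
  c→h: h black — skip
c black
Every edge goes to a white or black vertex — no back edge, so the graph is acyclic.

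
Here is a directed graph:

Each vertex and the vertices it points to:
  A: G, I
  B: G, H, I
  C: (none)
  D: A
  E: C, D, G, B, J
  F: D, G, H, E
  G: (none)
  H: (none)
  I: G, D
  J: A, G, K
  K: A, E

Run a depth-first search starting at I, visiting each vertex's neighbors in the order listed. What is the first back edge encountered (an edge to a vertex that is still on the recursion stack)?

DFS from I (visiting each vertex's neighbors in the order listed); mark gray on enter, black on exit:
I gray
  G gray
  G black
  D gray
    A gray
      A→G: G black — skip
      A→I: I is gray → back edge
First back edge: A → I.

A→I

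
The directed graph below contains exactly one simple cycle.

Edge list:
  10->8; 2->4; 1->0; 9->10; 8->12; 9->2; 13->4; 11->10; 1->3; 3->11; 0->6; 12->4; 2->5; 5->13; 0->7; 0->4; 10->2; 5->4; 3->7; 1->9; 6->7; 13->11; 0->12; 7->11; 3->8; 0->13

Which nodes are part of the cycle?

2, 5, 10, 11, 13

DFS with gray/black marking from 10:
10 gray
  8 gray
    12 gray
      4 gray
      4 black
    12 black
  8 black
  2 gray
    5 gray
      5→4: 4 black — skip
      13 gray
        11 gray
          11→10: 10 is gray → back edge
Back edge closes the cycle 10 → 2 → 5 → 13 → 11 → 10; its vertices are {2, 5, 10, 11, 13}.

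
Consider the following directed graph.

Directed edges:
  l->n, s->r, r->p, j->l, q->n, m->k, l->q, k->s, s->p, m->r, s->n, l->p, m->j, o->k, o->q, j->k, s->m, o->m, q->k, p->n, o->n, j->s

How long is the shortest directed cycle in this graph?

3

For each vertex v, BFS finds the shortest path from v back to v.
The shortest such closed walk is m → k → s → m, length 3.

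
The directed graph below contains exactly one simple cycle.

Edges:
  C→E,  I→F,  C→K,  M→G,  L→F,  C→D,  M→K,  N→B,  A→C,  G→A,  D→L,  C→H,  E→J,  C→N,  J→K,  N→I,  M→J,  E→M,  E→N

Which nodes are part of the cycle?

DFS with gray/black marking from C:
C gray
  H gray
  H black
  E gray
    M gray
      K gray
      K black
      G gray
        A gray
          A→C: C is gray → back edge
Back edge closes the cycle C → E → M → G → A → C; its vertices are {A, C, E, G, M}.

A, C, E, G, M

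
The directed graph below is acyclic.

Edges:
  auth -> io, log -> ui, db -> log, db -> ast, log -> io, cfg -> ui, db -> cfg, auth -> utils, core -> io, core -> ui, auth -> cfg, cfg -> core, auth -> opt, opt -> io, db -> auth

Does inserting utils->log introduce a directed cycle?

No

Adding utils→log creates a cycle iff log can already reach utils.
Explore from log: no path reaches utils. The graph stays acyclic.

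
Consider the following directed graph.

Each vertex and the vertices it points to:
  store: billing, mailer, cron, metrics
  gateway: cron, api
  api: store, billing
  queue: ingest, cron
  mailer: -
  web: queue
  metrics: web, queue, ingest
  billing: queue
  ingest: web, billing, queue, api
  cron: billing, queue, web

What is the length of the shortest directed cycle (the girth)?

2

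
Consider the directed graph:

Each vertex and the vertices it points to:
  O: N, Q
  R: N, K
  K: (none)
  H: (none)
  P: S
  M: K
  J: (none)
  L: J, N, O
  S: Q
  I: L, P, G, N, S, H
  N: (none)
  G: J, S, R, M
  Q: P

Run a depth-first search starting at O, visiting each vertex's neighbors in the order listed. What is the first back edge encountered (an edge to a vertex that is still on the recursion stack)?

DFS from O (visiting each vertex's neighbors in the order listed); mark gray on enter, black on exit:
O gray
  N gray
  N black
  Q gray
    P gray
      S gray
        S→Q: Q is gray → back edge
First back edge: S → Q.

S→Q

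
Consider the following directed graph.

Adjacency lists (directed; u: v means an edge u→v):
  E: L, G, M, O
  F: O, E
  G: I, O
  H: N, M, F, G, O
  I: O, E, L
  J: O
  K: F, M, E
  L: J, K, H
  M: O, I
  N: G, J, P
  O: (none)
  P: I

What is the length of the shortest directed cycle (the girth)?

For each vertex v, BFS finds the shortest path from v back to v.
The shortest such closed walk is L → K → E → L, length 3.

3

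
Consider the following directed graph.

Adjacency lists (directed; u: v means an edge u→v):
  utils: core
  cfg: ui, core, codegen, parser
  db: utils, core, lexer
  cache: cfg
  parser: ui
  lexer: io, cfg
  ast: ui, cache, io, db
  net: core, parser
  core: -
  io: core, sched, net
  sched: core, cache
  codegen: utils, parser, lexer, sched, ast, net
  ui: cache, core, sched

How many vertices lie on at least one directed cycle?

11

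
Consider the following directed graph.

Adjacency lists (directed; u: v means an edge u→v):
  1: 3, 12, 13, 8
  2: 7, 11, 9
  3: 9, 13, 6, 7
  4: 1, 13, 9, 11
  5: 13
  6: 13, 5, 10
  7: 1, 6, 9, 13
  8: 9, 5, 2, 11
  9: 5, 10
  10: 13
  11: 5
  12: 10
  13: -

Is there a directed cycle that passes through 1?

Yes

1 is on a cycle iff 1 can reach itself via ≥1 edge.
1 → 3 → 7 → 1 — yes.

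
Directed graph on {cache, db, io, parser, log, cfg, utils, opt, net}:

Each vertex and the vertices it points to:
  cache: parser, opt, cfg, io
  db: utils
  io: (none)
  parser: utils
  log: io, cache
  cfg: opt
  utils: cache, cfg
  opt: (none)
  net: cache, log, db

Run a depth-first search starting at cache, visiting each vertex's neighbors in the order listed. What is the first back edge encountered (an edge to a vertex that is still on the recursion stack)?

DFS from cache (visiting each vertex's neighbors in the order listed); mark gray on enter, black on exit:
cache gray
  parser gray
    utils gray
      utils→cache: cache is gray → back edge
First back edge: utils → cache.

utils->cache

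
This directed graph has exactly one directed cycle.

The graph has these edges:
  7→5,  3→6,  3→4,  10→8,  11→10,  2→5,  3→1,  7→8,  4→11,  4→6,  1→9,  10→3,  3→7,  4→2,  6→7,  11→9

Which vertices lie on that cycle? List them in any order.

DFS with gray/black marking from 3:
3 gray
  7 gray
    8 gray
    8 black
    5 gray
    5 black
  7 black
  4 gray
    2 gray
      2→5: 5 black — skip
    2 black
    6 gray
      6→7: 7 black — skip
    6 black
    11 gray
      10 gray
        10→3: 3 is gray → back edge
Back edge closes the cycle 3 → 4 → 11 → 10 → 3; its vertices are {3, 4, 10, 11}.

3, 4, 10, 11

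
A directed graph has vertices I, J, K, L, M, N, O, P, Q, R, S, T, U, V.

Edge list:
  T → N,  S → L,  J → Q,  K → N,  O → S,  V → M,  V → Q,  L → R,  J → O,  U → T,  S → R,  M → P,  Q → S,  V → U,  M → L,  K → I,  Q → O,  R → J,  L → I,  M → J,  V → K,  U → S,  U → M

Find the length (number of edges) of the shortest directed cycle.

For each vertex v, BFS finds the shortest path from v back to v.
The shortest such closed walk is S → R → J → O → S, length 4.

4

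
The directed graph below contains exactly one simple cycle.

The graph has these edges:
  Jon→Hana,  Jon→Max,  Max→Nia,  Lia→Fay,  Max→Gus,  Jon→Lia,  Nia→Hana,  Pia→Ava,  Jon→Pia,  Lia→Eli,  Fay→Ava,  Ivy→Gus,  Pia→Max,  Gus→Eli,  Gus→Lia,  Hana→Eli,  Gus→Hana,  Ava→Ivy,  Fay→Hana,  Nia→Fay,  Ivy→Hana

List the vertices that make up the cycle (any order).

Ava, Fay, Gus, Ivy, Lia

DFS with gray/black marking from Ava:
Ava gray
  Ivy gray
    Gus gray
      Hana gray
        Eli gray
        Eli black
      Hana black
      Lia gray
        Lia→Eli: Eli black — skip
        Fay gray
          Fay→Hana: Hana black — skip
          Fay→Ava: Ava is gray → back edge
Back edge closes the cycle Ava → Ivy → Gus → Lia → Fay → Ava; its vertices are {Ava, Fay, Gus, Ivy, Lia}.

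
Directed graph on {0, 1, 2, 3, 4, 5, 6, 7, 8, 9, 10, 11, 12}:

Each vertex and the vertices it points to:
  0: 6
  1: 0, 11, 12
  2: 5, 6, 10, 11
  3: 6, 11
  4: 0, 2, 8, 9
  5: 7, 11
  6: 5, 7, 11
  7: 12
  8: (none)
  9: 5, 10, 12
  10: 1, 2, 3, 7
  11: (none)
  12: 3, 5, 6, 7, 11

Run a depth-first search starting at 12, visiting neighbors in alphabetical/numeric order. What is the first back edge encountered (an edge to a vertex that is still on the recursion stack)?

7→12

DFS from 12 (visiting neighbors in alphabetical/numeric order); mark gray on enter, black on exit:
12 gray
  3 gray
    6 gray
      5 gray
        7 gray
          7→12: 12 is gray → back edge
First back edge: 7 → 12.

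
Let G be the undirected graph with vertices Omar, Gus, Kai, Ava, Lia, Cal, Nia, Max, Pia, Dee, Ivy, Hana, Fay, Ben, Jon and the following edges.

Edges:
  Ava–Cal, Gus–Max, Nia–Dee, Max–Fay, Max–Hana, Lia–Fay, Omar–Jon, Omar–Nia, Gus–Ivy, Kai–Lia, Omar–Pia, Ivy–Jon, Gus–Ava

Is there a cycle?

No

DFS, tracking each vertex's parent; an edge to a visited non-parent vertex closes a cycle.
Start from Pia:
visit Pia (parent –)
  visit Omar (parent Pia)
    visit Nia (parent Omar)
      Nia–Omar: parent, skip
      visit Dee (parent Nia)
        Dee–Nia: parent, skip
    visit Jon (parent Omar)
      Jon–Omar: parent, skip
      visit Ivy (parent Jon)
        visit Gus (parent Ivy)
          visit Ava (parent Gus)
            Ava–Gus: parent, skip
            visit Cal (parent Ava)
              Cal–Ava: parent, skip
          visit Max (parent Gus)
            Max–Gus: parent, skip
            visit Fay (parent Max)
              Fay–Max: parent, skip
              visit Lia (parent Fay)
                Lia–Fay: parent, skip
                visit Kai (parent Lia)
                  Kai–Lia: parent, skip
            visit Hana (parent Max)
              Hana–Max: parent, skip
          Gus–Ivy: parent, skip
        Ivy–Jon: parent, skip
    Omar–Pia: parent, skip
visit Ben (parent –)
No non-parent visited neighbor found — the graph is a forest.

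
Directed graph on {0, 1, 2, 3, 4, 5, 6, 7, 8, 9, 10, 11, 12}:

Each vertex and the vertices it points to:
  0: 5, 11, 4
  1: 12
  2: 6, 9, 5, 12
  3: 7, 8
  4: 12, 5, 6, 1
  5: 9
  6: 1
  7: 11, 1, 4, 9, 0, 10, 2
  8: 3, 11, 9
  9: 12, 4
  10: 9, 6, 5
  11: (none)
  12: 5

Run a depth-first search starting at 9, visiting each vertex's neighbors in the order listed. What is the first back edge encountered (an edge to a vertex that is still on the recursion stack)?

5→9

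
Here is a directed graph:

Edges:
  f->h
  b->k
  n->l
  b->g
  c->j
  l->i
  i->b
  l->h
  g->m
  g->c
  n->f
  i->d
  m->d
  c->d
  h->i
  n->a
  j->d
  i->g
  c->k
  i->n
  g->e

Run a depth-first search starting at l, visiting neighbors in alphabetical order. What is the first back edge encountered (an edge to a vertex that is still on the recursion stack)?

f->h

DFS from l (visiting neighbors in alphabetical order); mark gray on enter, black on exit:
l gray
  h gray
    i gray
      b gray
        g gray
          c gray
            d gray
            d black
            j gray
              j→d: d black — skip
            j black
            k gray
            k black
          c black
          e gray
          e black
          m gray
            m→d: d black — skip
          m black
        g black
        b→k: k black — skip
      b black
      i→d: d black — skip
      i→g: g black — skip
      n gray
        a gray
        a black
        f gray
          f→h: h is gray → back edge
First back edge: f → h.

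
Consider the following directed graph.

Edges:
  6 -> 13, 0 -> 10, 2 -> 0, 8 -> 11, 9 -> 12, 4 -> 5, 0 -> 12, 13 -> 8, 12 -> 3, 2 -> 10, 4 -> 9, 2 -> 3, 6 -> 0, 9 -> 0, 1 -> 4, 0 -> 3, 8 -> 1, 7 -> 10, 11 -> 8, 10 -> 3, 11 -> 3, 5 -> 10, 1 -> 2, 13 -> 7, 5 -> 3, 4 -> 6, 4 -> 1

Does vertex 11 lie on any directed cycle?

11 is on a cycle iff 11 can reach itself via ≥1 edge.
11 → 8 → 11 — yes.

Yes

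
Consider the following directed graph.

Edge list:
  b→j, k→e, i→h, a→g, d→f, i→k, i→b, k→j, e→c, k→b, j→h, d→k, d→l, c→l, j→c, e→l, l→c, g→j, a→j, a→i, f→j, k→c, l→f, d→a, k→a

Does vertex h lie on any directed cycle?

h lies on a cycle iff there is a path from h back to itself.
Exploring from h, it never reaches itself; equivalently, its strongly connected component is a singleton.

No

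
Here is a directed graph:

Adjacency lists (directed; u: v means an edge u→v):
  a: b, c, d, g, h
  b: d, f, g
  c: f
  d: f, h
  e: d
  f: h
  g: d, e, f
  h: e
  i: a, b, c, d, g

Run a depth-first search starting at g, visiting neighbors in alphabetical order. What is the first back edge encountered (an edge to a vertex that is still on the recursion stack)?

e→d

DFS from g (visiting neighbors in alphabetical order); mark gray on enter, black on exit:
g gray
  d gray
    f gray
      h gray
        e gray
          e→d: d is gray → back edge
First back edge: e → d.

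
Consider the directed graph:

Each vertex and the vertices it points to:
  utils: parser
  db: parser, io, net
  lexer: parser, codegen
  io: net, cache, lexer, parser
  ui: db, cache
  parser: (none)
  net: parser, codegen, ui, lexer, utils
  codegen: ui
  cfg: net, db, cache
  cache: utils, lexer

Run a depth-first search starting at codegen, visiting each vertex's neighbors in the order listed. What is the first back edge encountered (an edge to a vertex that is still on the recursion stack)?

net->codegen

DFS from codegen (visiting each vertex's neighbors in the order listed); mark gray on enter, black on exit:
codegen gray
  ui gray
    db gray
      parser gray
      parser black
      io gray
        net gray
          net→parser: parser black — skip
          net→codegen: codegen is gray → back edge
First back edge: net → codegen.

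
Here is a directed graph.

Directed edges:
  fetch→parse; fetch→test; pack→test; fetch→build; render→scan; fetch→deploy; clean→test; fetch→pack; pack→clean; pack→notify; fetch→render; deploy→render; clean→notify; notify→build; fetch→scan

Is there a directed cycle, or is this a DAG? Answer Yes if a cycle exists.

No

DFS with white/gray/black marking, starting from fetch:
fetch gray
  parse gray
  parse black
  scan gray
  scan black
  deploy gray
    render gray
      render→scan: scan black — skip
    render black
  deploy black
  fetch→render: render black — skip
  pack gray
    notify gray
      build gray
      build black
    notify black
    test gray
    test black
    clean gray
      clean→notify: notify black — skip
      clean→test: test black — skip
    clean black
  pack black
  fetch→test: test black — skip
  fetch→build: build black — skip
fetch black
Every edge goes to a white or black vertex — no back edge, so the graph is acyclic.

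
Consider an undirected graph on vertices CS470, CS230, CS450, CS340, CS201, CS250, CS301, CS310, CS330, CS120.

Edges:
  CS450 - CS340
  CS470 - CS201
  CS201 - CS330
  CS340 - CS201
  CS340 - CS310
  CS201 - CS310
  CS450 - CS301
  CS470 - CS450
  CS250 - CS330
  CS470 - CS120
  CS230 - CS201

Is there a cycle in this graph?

Yes

DFS, tracking each vertex's parent; an edge to a visited non-parent vertex closes a cycle.
Start from CS340:
visit CS340 (parent –)
  visit CS201 (parent CS340)
    visit CS470 (parent CS201)
      visit CS450 (parent CS470)
        CS450–CS470: parent, skip
        visit CS301 (parent CS450)
          CS301–CS450: parent, skip
        CS450–CS340: CS340 visited and ≠ parent → cycle
Cycle: CS340 – CS201 – CS470 – CS450 – CS340.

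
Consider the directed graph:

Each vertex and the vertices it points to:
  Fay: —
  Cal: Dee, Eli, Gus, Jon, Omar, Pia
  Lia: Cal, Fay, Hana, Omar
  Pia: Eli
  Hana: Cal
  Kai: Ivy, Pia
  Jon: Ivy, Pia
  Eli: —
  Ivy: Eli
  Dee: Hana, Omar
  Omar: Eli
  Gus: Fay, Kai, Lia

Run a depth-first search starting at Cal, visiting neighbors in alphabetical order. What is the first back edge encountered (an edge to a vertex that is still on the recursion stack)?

Hana->Cal

DFS from Cal (visiting neighbors in alphabetical order); mark gray on enter, black on exit:
Cal gray
  Dee gray
    Hana gray
      Hana→Cal: Cal is gray → back edge
First back edge: Hana → Cal.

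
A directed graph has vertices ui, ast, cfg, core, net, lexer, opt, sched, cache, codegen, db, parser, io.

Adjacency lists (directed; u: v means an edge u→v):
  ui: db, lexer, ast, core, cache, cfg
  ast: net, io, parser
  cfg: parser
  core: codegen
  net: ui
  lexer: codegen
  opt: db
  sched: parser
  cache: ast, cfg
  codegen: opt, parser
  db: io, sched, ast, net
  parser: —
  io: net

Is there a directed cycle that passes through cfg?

No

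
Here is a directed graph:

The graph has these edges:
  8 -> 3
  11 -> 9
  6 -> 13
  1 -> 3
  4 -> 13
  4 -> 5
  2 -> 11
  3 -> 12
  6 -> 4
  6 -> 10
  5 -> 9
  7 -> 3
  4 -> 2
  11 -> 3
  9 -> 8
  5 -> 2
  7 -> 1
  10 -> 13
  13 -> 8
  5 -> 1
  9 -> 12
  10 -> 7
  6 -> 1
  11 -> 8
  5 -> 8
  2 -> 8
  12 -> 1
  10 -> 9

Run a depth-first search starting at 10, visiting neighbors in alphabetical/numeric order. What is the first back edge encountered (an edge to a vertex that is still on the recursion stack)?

12->1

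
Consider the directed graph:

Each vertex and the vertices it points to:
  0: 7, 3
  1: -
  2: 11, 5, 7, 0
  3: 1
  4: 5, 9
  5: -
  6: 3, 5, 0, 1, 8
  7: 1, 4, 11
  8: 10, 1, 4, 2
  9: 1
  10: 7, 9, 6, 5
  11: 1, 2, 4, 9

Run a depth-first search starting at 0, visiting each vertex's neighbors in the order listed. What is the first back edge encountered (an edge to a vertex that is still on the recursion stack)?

2→11

DFS from 0 (visiting each vertex's neighbors in the order listed); mark gray on enter, black on exit:
0 gray
  7 gray
    1 gray
    1 black
    4 gray
      5 gray
      5 black
      9 gray
        9→1: 1 black — skip
      9 black
    4 black
    11 gray
      11→1: 1 black — skip
      2 gray
        2→11: 11 is gray → back edge
First back edge: 2 → 11.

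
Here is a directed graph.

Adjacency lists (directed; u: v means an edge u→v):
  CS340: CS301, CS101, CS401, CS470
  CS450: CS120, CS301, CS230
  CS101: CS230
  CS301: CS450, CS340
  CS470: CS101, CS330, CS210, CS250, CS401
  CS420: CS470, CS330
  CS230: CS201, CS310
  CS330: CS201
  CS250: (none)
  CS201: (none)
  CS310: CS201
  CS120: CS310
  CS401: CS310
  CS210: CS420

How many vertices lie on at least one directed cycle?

6

A vertex is on a directed cycle iff it belongs to a strongly connected component of size ≥ 2 (or has a self-loop).
The vertices on cycles are {CS210, CS301, CS340, CS420, CS450, CS470} — 6 in total.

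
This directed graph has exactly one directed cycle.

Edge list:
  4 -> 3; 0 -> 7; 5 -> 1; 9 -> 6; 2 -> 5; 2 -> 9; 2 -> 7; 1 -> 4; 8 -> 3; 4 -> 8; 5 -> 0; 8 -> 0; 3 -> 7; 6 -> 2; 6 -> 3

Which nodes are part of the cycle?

DFS with gray/black marking from 2:
2 gray
  9 gray
    6 gray
      6→2: 2 is gray → back edge
Back edge closes the cycle 2 → 9 → 6 → 2; its vertices are {2, 6, 9}.

2, 6, 9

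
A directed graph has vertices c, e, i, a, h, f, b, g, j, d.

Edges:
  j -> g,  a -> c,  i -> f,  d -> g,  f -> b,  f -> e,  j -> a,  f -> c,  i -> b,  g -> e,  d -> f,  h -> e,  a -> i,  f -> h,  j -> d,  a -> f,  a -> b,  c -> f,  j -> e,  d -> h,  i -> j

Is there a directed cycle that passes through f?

Yes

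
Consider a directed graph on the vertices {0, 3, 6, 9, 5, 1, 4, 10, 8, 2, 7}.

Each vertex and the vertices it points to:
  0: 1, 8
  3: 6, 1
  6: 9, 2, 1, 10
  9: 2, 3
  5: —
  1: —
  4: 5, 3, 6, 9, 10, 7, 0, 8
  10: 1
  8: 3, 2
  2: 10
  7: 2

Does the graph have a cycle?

Yes

DFS with white/gray/black marking, starting from 8:
8 gray
  3 gray
    6 gray
      9 gray
        2 gray
          10 gray
            1 gray
            1 black
          10 black
        2 black
        9→3: 3 is gray → back edge
Back edge found, so a cycle exists: 3 → 6 → 9 → 3.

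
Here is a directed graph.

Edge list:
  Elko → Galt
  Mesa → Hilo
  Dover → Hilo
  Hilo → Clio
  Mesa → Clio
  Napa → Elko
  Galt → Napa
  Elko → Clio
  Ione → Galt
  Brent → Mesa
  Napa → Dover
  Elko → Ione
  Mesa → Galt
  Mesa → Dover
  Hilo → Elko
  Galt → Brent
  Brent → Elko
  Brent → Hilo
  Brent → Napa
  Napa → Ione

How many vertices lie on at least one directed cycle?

8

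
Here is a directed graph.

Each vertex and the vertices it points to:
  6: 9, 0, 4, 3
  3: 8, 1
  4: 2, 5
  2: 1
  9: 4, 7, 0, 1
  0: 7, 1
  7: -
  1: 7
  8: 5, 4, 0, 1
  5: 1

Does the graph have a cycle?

DFS with white/gray/black marking, starting from 0:
0 gray
  7 gray
  7 black
  1 gray
    1→7: 7 black — skip
  1 black
0 black
6 gray
  9 gray
    4 gray
      2 gray
        2→1: 1 black — skip
      2 black
      5 gray
        5→1: 1 black — skip
      5 black
    4 black
    9→7: 7 black — skip
    9→0: 0 black — skip
    9→1: 1 black — skip
  9 black
  6→0: 0 black — skip
  6→4: 4 black — skip
  3 gray
    8 gray
      8→5: 5 black — skip
      8→4: 4 black — skip
      8→0: 0 black — skip
      8→1: 1 black — skip
    8 black
    3→1: 1 black — skip
  3 black
6 black
Every edge goes to a white or black vertex — no back edge, so the graph is acyclic.

No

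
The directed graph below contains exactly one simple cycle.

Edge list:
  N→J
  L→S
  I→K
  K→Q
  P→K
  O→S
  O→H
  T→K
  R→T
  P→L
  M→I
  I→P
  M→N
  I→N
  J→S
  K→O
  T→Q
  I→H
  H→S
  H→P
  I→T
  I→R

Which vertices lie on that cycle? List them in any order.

H, K, O, P

DFS with gray/black marking from P:
P gray
  K gray
    Q gray
    Q black
    O gray
      S gray
      S black
      H gray
        H→S: S black — skip
        H→P: P is gray → back edge
Back edge closes the cycle P → K → O → H → P; its vertices are {H, K, O, P}.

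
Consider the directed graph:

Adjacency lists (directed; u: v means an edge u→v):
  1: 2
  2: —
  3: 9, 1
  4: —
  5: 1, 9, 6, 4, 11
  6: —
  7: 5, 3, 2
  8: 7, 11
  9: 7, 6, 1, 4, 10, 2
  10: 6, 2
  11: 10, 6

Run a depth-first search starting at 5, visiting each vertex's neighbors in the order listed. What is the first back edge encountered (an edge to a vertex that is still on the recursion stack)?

DFS from 5 (visiting each vertex's neighbors in the order listed); mark gray on enter, black on exit:
5 gray
  1 gray
    2 gray
    2 black
  1 black
  9 gray
    7 gray
      7→5: 5 is gray → back edge
First back edge: 7 → 5.

7->5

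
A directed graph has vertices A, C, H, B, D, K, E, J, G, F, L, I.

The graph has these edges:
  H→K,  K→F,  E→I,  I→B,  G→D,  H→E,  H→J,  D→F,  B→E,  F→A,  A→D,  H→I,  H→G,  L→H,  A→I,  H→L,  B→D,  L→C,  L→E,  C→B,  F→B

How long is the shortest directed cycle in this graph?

2

For each vertex v, BFS finds the shortest path from v back to v.
The shortest such closed walk is H → L → H, length 2.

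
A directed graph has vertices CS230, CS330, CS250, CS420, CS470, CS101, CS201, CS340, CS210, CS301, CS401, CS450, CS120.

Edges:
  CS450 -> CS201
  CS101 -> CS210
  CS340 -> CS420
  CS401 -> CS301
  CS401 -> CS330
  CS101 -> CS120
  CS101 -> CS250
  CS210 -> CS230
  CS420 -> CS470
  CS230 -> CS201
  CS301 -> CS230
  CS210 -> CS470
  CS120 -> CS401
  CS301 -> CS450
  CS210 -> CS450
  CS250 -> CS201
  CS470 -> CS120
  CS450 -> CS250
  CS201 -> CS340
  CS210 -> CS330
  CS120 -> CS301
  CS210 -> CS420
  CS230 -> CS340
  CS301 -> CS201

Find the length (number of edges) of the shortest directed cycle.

6

For each vertex v, BFS finds the shortest path from v back to v.
The shortest such closed walk is CS120 → CS301 → CS201 → CS340 → CS420 → CS470 → CS120, length 6.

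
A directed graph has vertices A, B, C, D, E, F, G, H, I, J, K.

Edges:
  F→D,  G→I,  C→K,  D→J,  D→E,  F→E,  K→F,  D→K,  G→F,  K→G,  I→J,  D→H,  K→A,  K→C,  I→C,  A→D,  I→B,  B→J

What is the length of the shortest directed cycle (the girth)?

For each vertex v, BFS finds the shortest path from v back to v.
The shortest such closed walk is C → K → C, length 2.

2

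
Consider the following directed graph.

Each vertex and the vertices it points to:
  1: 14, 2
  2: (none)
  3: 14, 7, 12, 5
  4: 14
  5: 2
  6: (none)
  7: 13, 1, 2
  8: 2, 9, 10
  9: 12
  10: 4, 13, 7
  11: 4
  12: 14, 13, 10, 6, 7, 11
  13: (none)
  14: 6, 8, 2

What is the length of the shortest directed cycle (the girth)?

4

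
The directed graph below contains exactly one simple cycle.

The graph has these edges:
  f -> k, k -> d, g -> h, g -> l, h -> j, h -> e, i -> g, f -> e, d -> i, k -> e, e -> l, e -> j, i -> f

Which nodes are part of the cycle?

d, f, i, k

DFS with gray/black marking from i:
i gray
  g gray
    h gray
      j gray
      j black
      e gray
        l gray
        l black
        e→j: j black — skip
      e black
    h black
    g→l: l black — skip
  g black
  f gray
    f→e: e black — skip
    k gray
      d gray
        d→i: i is gray → back edge
Back edge closes the cycle i → f → k → d → i; its vertices are {d, f, i, k}.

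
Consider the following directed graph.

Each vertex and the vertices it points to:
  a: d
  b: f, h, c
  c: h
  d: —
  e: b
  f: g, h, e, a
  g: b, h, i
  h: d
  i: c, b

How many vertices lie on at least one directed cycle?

A vertex is on a directed cycle iff it belongs to a strongly connected component of size ≥ 2 (or has a self-loop).
The vertices on cycles are {b, e, f, g, i} — 5 in total.

5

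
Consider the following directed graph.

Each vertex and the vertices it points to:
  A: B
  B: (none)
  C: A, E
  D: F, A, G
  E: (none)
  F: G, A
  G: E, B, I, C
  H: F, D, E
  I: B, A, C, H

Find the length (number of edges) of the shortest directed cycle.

For each vertex v, BFS finds the shortest path from v back to v.
The shortest such closed walk is G → I → H → D → G, length 4.

4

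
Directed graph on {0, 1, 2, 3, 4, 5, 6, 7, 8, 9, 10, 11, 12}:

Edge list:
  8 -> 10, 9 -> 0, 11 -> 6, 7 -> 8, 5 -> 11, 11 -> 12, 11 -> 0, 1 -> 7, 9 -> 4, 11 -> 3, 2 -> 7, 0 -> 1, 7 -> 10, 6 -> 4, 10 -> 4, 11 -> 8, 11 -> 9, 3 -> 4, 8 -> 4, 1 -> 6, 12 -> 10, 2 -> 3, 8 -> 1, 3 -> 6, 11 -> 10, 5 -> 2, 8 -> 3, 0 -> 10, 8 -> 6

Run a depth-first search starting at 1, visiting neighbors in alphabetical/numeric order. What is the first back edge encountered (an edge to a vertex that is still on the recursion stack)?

8→1

DFS from 1 (visiting neighbors in alphabetical/numeric order); mark gray on enter, black on exit:
1 gray
  6 gray
    4 gray
    4 black
  6 black
  7 gray
    8 gray
      8→1: 1 is gray → back edge
First back edge: 8 → 1.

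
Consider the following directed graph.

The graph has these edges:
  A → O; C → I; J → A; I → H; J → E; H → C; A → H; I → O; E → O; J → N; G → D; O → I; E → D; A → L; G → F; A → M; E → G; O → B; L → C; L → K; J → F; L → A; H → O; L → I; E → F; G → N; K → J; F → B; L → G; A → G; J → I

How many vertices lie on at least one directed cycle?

8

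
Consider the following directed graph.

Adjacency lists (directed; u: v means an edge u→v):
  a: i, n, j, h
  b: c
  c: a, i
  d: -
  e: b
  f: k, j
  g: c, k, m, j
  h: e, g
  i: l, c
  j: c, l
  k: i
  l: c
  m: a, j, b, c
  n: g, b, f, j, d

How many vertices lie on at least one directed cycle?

13

A vertex is on a directed cycle iff it belongs to a strongly connected component of size ≥ 2 (or has a self-loop).
The vertices on cycles are {a, b, c, e, f, g, h, i, j, k, l, m, n} — 13 in total.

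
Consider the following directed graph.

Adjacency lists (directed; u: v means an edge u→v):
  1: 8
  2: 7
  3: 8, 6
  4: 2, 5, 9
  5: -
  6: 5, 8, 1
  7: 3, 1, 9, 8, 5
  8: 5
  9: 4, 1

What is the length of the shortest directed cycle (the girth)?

2

For each vertex v, BFS finds the shortest path from v back to v.
The shortest such closed walk is 9 → 4 → 9, length 2.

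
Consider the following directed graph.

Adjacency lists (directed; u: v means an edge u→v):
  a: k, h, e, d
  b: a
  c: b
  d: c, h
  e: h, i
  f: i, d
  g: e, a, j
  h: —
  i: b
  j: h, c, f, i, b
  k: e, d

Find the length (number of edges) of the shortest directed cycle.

4

For each vertex v, BFS finds the shortest path from v back to v.
The shortest such closed walk is e → i → b → a → e, length 4.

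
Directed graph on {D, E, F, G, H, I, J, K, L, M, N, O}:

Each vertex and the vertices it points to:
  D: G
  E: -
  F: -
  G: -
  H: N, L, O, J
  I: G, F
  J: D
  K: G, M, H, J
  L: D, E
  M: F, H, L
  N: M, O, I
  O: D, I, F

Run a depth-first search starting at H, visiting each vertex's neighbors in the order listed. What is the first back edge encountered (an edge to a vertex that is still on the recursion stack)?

M→H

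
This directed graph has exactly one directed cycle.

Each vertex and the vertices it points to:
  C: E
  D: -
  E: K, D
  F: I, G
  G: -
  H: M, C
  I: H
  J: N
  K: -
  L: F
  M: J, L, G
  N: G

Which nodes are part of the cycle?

F, H, I, L, M

DFS with gray/black marking from H:
H gray
  M gray
    J gray
      N gray
        G gray
        G black
      N black
    J black
    L gray
      F gray
        I gray
          I→H: H is gray → back edge
Back edge closes the cycle H → M → L → F → I → H; its vertices are {F, H, I, L, M}.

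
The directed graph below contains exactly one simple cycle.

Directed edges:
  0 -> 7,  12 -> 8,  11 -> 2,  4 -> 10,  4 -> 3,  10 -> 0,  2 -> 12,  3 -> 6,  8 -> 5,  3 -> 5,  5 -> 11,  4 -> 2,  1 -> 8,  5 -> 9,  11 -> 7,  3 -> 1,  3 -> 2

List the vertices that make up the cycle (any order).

2, 5, 8, 11, 12

DFS with gray/black marking from 5:
5 gray
  11 gray
    2 gray
      12 gray
        8 gray
          8→5: 5 is gray → back edge
Back edge closes the cycle 5 → 11 → 2 → 12 → 8 → 5; its vertices are {2, 5, 8, 11, 12}.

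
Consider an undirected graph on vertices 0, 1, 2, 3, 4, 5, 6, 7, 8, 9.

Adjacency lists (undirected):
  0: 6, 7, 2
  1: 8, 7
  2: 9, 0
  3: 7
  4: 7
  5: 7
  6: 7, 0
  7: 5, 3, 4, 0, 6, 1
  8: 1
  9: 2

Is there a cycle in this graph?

Yes

DFS, tracking each vertex's parent; an edge to a visited non-parent vertex closes a cycle.
Start from 4:
visit 4 (parent –)
  visit 7 (parent 4)
    visit 5 (parent 7)
      5–7: parent, skip
    visit 3 (parent 7)
      3–7: parent, skip
    7–4: parent, skip
    visit 0 (parent 7)
      visit 6 (parent 0)
        6–7: 7 visited and ≠ parent → cycle
Cycle: 7 – 0 – 6 – 7.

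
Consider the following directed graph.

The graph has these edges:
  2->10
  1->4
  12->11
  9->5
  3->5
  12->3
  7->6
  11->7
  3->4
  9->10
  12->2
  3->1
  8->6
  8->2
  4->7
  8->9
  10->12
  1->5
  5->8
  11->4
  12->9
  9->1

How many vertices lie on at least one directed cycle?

8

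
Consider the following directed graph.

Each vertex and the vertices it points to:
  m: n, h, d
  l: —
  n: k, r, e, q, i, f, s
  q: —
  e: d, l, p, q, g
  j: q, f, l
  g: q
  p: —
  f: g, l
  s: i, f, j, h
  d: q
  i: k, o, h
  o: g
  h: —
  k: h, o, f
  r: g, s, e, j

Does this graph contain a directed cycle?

No

DFS with white/gray/black marking, starting from p:
p gray
p black
m gray
  n gray
    k gray
      h gray
      h black
      o gray
        g gray
          q gray
          q black
        g black
      o black
      f gray
        f→g: g black — skip
        l gray
        l black
      f black
    k black
    r gray
      r→g: g black — skip
      s gray
        i gray
          i→k: k black — skip
          i→o: o black — skip
          i→h: h black — skip
        i black
        s→f: f black — skip
        j gray
          j→q: q black — skip
          j→f: f black — skip
          j→l: l black — skip
        j black
        s→h: h black — skip
      s black
      e gray
        d gray
          d→q: q black — skip
        d black
        e→l: l black — skip
        e→p: p black — skip
        e→q: q black — skip
        e→g: g black — skip
      e black
      r→j: j black — skip
    r black
    n→e: e black — skip
    n→q: q black — skip
    n→i: i black — skip
    n→f: f black — skip
    n→s: s black — skip
  n black
  m→h: h black — skip
  m→d: d black — skip
m black
Every edge goes to a white or black vertex — no back edge, so the graph is acyclic.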